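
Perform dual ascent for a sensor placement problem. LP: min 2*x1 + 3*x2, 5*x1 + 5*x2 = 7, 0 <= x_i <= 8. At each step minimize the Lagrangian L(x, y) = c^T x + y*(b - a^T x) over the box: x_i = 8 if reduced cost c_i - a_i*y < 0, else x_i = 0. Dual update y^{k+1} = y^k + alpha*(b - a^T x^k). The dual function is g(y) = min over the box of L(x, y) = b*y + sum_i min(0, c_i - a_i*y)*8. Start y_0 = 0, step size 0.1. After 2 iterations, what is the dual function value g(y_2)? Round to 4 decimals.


Dual ascent for LP: min 2*x1 + 3*x2, 5*x1 + 5*x2 = 7, 0 <= x_i <= 8
Step 1: y^k = 0.0, reduced costs: (2.0, 3.0)
  x^k = (0.0, 0.0), subgradient = b - a^T x = 7.0
  y^{k+1} = 0.0 + 0.1*7.0 = 0.7
Step 2: y^k = 0.7, reduced costs: (-1.5, -0.5)
  x^k = (8.0, 8.0), subgradient = b - a^T x = -73.0
  y^{k+1} = 0.7 + 0.1*-73.0 = -6.6
Dual objective at y_2 = -6.6: reduced costs (35.0, 36.0), box minimizer x = (0.0, 0.0)
g(y_2) = b*y + (c1 - a1*y)*x1 + (c2 - a2*y)*x2 = 7*(-6.6) + 35.0*0.0 + 36.0*0.0 = -46.2 + 0.0 + 0.0 = -46.2


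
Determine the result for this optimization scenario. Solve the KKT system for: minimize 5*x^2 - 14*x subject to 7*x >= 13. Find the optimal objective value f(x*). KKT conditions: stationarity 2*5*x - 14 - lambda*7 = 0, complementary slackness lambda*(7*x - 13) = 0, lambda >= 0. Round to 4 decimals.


Step 1: Try lambda = 0 (constraint inactive).
x_unc = 14/(2*5) = 1.4
Check: 7*1.4 = 9.8 < 13 -- violated!
Step 2: Constraint must be active: 7*x = 13
x* = 13/7 = 1.8571 (rounded; the exact value 13/7 is used below)
lambda = (2*5*(13/7) - 14)/7 = 0.6531
Step 3: Compute optimal value.
f(x*) = 5*(13/7)^2 - 14*(13/7) = -8.7551


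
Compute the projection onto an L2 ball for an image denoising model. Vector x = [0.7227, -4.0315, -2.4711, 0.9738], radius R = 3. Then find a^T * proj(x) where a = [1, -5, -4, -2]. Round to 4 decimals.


Step 1: Compute ||x|| (intermediates to 6 decimals).
||x|| = sqrt(0.7227^2 + (-4.0315)^2 + (-2.4711)^2 + 0.9738^2) = 4.881589
Step 2: Project.
Since ||x|| > R, scale = R/||x|| = 3/4.881589 = 0.614554, proj(x) = scale * x
proj(x) = [0.444138, -2.477574, -1.518624, 0.598453]
Step 3: Dot product.
a^T * proj(x) = 1*0.444138 - 5*(-2.477574) - 4*(-1.518624) - 2*0.598453 = 17.7096


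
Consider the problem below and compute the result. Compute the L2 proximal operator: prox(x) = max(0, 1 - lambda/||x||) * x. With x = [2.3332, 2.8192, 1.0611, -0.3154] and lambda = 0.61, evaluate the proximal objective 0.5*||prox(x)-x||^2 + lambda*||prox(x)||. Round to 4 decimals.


Step 1: Compute ||x||.
||x|| = 3.8232
Step 2: Compute scaling factor.
scale = max(0, 1 - 0.61/3.8232) = 0.8404
Step 3: prox(x) = [1.9609, 2.3694, 0.8918, -0.2651]
||prox(x)|| = 3.2132
Step 4: Proximal objective.
0.5*||prox-x||^2 = 0.1861
lambda*||prox|| = 1.9601
Total = 2.1461


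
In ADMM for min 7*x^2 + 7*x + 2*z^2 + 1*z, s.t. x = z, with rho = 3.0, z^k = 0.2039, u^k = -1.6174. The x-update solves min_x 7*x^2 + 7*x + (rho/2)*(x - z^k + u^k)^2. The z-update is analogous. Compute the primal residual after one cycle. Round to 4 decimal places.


ADMM iteration with rho = 3.0, z^k = 0.2039, u^k = -1.6174
Step 1: x-update.
Minimize 7*x^2 + 7*x + (3.0/2)*(x - 0.2039 - 1.6174)^2
FOC: (2*7 + 3.0)*x = -7 + 3.0*(0.2039 + 1.6174)
x^{k+1} = -0.0904
Step 2: z-update.
Minimize 2*z^2 + 1*z + (3.0/2)*(-0.0904 - z - 1.6174)^2
FOC: (2*2 + 3.0)*z = -1 + 3.0*(-0.0904 - 1.6174)
z^{k+1} = -0.8748
Step 3: u-update.
u^{k+1} = -1.6174 - 0.0904 + 0.8748 = -0.833
Step 4: Primal residual = |-0.0904 + 0.8748| = 0.7844


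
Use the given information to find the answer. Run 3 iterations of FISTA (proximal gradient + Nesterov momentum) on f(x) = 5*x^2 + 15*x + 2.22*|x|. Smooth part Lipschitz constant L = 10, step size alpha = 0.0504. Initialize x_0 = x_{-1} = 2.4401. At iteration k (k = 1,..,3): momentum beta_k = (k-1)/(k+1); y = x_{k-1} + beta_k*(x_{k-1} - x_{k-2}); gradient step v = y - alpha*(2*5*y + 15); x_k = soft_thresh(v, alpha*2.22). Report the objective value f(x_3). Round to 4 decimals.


FISTA on f(x) = 5*x^2 + 15*x + 2.22*|x|
L = 10, alpha = 0.0504
Iteration 1: beta = 0.0, y = 2.4401 + 0.0*(2.4401 - 2.4401) = 2.4401
  grad(y) = 39.401, v = y - alpha*grad = 0.4543
  prox(v) = soft_thresh(0.4543, 0.1119) = 0.3424
Iteration 2: beta = 0.3333, y = 0.3424 + 0.3333*(0.3424 - 2.4401) = -0.3568
  grad(y) = 11.4317, v = y - alpha*grad = -0.933
  prox(v) = soft_thresh(-0.933, 0.1119) = -0.8211
Iteration 3: beta = 0.5, y = -0.8211 + 0.5*(-0.8211 - 0.3424) = -1.4029
  grad(y) = 0.9715, v = y - alpha*grad = -1.4518
  prox(v) = soft_thresh(-1.4518, 0.1119) = -1.3399
f(x_3) = 5*(-1.3399)^2 + 15*(-1.3399) + 2.22*|-1.3399| = -8.1472


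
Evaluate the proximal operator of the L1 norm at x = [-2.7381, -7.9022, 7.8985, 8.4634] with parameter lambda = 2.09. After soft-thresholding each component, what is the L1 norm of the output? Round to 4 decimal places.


Soft-thresholding with lambda = 2.09:
prox(-2.7381) = sign(-2.7381)*max(|-2.7381| - 2.09, 0) = -0.6481
prox(-7.9022) = sign(-7.9022)*max(|-7.9022| - 2.09, 0) = -5.8122
prox(7.8985) = sign(7.8985)*max(|7.8985| - 2.09, 0) = 5.8085
prox(8.4634) = sign(8.4634)*max(|8.4634| - 2.09, 0) = 6.3734
prox(x) = [-0.6481, -5.8122, 5.8085, 6.3734]
||prox(x)||_1 = 0.6481 + 5.8122 + 5.8085 + 6.3734 = 18.6422


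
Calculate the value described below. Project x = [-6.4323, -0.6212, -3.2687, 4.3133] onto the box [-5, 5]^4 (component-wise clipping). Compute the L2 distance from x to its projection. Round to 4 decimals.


Project each component onto [-5, 5].
clip(-6.4323) = -5.0, clip(-0.6212) = -0.6212, clip(-3.2687) = -3.2687, clip(4.3133) = 4.3133
Projection = [-5.0, -0.6212, -3.2687, 4.3133]
Squared diffs: [2.0515, 0.0, 0.0, 0.0]
Distance = sqrt(2.0515) = 1.4323


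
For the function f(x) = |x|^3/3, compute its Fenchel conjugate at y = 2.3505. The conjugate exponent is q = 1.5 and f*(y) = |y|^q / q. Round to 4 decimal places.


The conjugate exponent q satisfies 1/p + 1/q = 1.
p = 3, so q = 3/(3 - 1) = 1.5
|y|^q = 2.3505^1.5 = 3.6036
f*(2.3505) = 3.6036 / 1.5 = 2.4024


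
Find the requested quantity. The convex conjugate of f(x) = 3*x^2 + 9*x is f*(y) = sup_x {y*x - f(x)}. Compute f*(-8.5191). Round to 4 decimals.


f*(y) = sup_x {y*x - a*x^2 - b*x} = sup_x {(y-b)*x - a*x^2}
FOC: (y - b) - 2a*x = 0 => x* = (y - b)/(2a)
x* = (-8.5191 - 9)/(2*3) = -2.9199
f*(-8.5191) = (y-b)^2/(4a) = (-8.5191 - 9)^2/(4*3)
= 306.9189/12 = 25.5766


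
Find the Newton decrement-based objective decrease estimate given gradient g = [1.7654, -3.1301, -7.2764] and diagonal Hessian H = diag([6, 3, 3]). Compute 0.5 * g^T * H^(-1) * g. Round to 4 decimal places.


Step 1: H is diagonal, so H^(-1) * g = [0.2942, -1.0434, -2.4255].
Step 2: g^T H^(-1) g = sum_i g_i^2 / H_ii
  = (1.7654)^2/6 + (-3.1301)^2/3 + (-7.2764)^2/3
  = 0.5194 + 3.2658 + 17.6487 = 21.4339
Step 3: Objective decrease = 0.5 * g^T H^(-1) g = 10.717


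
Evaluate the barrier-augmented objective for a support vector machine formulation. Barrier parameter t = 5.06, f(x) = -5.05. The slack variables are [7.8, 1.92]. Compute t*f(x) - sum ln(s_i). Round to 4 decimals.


Step 1: Compute log-barrier.
ln values: [2.0541, 0.6523]
phi = -(2.0541 + 0.6523) = -2.7064
Step 2: Compute augmented objective.
t*f(x) = 5.06*-5.05 = -25.553
Total = -25.553 - 2.7064 = -28.2594


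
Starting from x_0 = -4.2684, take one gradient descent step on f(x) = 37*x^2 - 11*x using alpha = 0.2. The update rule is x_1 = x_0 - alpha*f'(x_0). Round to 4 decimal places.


We compute the gradient at x_0 and apply the update.
f'(x) = 74*x - 11
f'(-4.2684) = 74*-4.2684 - 11 = -326.8616
x_1 = -4.2684 - 0.2*-326.8616 = 61.1039


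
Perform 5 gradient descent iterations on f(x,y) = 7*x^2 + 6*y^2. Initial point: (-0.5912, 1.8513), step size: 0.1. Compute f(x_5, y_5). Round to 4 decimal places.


Gradient descent on f(x,y) = 7*x^2 + 6*y^2.
Starting point: (-0.5912, 1.8513), alpha = 0.1
Step 1: grad_x = 2*7*-0.5912 = -8.2768, grad_y = 2*6*1.8513 = 22.2156
  x_1 = -0.5912 - 0.1*-8.2768 = 0.2365
  y_1 = 1.8513 - 0.1*22.2156 = -0.3703
Step 2: grad_x = 2*7*0.2365 = 3.3107, grad_y = 2*6*-0.3703 = -4.4431
  x_2 = 0.2365 - 0.1*3.3107 = -0.0946
  y_2 = -0.3703 - 0.1*-4.4431 = 0.0741
Step 3: grad_x = 2*7*-0.0946 = -1.3243, grad_y = 2*6*0.0741 = 0.8886
  x_3 = -0.0946 - 0.1*-1.3243 = 0.0378
  y_3 = 0.0741 - 0.1*0.8886 = -0.0148
Step 4: grad_x = 2*7*0.0378 = 0.5297, grad_y = 2*6*-0.0148 = -0.1777
  x_4 = 0.0378 - 0.1*0.5297 = -0.0151
  y_4 = -0.0148 - 0.1*-0.1777 = 0.003
Step 5: grad_x = 2*7*-0.0151 = -0.2119, grad_y = 2*6*0.003 = 0.0355
  x_5 = -0.0151 - 0.1*-0.2119 = 0.0061
  y_5 = 0.003 - 0.1*0.0355 = -0.0006
f(0.0061, -0.0006) = 7*0.0061^2 + 6*(-0.0006)^2 = 0.0003


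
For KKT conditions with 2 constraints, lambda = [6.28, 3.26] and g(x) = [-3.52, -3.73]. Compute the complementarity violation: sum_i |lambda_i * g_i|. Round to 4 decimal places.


KKT complementary slackness check:
lambda_1 * g_1 = 6.28 * -3.52 = -22.1056
lambda_2 * g_2 = 3.26 * -3.73 = -12.1598
Total violation = 22.1056 + 12.1598 = 34.2654


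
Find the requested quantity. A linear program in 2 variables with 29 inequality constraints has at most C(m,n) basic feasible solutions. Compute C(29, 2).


Each vertex corresponds to some choice of n active constraints out of m, so the number of vertices is at most C(m, n) = m! / (n!(m-n)!).
m = 29, n = 2
Numerator: 29 * 28
Denominator: 2! = 2
C(29, 2) = 406


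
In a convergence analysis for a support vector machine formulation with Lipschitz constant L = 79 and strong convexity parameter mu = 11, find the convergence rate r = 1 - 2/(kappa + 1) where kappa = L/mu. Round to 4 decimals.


Step 1: Compute the condition number.
kappa = L/mu = 79/11 = 7.1818
Step 2: Compute the convergence rate.
r = 1 - 2/(kappa + 1) = 1 - 2*mu/(L + mu) = (L - mu)/(L + mu) = 68/90 = 0.7556


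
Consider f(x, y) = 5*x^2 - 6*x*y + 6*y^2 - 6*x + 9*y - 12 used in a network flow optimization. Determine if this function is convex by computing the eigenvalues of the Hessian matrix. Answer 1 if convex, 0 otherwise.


The Hessian of f(x,y) = 5*x^2 - 6*x*y + 6*y^2 - 6*x + 9*y - 12 is:
H = [[10, -6], [-6, 12]]
Trace = 10 + 12 = 22
Determinant = 10*12 - (-6)^2 = 84
Discriminant = (22)^2 - 4*84 = 148.0
Eigenvalues: lambda_1 = 4.9172, lambda_2 = 17.0828
The function is convex.

1


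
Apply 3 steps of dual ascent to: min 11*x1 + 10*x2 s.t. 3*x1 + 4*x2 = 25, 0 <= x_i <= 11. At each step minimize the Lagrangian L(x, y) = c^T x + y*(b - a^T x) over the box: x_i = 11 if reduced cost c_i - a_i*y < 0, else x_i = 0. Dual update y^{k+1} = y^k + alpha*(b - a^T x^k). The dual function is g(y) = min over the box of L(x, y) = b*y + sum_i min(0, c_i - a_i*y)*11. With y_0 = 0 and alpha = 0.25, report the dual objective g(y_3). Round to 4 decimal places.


Dual ascent for LP: min 11*x1 + 10*x2, 3*x1 + 4*x2 = 25, 0 <= x_i <= 11
Step 1: y^k = 0.0, reduced costs: (11.0, 10.0)
  x^k = (0.0, 0.0), subgradient = b - a^T x = 25.0
  y^{k+1} = 0.0 + 0.25*25.0 = 6.25
Step 2: y^k = 6.25, reduced costs: (-7.75, -15.0)
  x^k = (11.0, 11.0), subgradient = b - a^T x = -52.0
  y^{k+1} = 6.25 + 0.25*-52.0 = -6.75
Step 3: y^k = -6.75, reduced costs: (31.25, 37.0)
  x^k = (0.0, 0.0), subgradient = b - a^T x = 25.0
  y^{k+1} = -6.75 + 0.25*25.0 = -0.5
Dual objective at y_3 = -0.5: reduced costs (12.5, 12.0), box minimizer x = (0.0, 0.0)
g(y_3) = b*y + (c1 - a1*y)*x1 + (c2 - a2*y)*x2 = 25*(-0.5) + 12.5*0.0 + 12.0*0.0 = -12.5 + 0.0 + 0.0 = -12.5


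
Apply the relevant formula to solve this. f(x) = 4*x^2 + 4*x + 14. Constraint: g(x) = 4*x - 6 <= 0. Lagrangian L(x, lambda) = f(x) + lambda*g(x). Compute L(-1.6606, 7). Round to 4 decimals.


Step 1: Evaluate f(x).
f(-1.6606) = 4*(-1.6606)^2 + 4*(-1.6606) + 14 = 18.388
Step 2: Evaluate g(x).
g(-1.6606) = 4*-1.6606 - 6 = -12.6424
Step 3: Compute Lagrangian.
L = 18.388 + 7*-12.6424 = -70.1088


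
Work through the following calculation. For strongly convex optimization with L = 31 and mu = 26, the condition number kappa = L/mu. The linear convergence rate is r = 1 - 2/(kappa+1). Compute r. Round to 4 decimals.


Step 1: Compute the condition number.
kappa = L/mu = 31/26 = 1.1923
Step 2: Compute the convergence rate.
r = 1 - 2/(kappa + 1) = 1 - 2*mu/(L + mu) = (L - mu)/(L + mu) = 5/57 = 0.0877


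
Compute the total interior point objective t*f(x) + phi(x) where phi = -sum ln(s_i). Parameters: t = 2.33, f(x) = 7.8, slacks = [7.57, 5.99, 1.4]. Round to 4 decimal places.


Step 1: Compute log-barrier.
ln values: [2.0242, 1.7901, 0.3365]
phi = -(2.0242 + 1.7901 + 0.3365) = -4.1508
Step 2: Compute augmented objective.
t*f(x) = 2.33*7.8 = 18.174
Total = 18.174 - 4.1508 = 14.0232


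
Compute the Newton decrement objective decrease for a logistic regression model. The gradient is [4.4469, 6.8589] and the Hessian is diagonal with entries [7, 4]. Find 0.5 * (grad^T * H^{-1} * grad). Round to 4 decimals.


Step 1: H is diagonal, so H^(-1) * g = [0.6353, 1.7147].
Step 2: g^T H^(-1) g = sum_i g_i^2 / H_ii
  = (4.4469)^2/7 + (6.8589)^2/4
  = 2.825 + 11.7611 = 14.5861
Step 3: Objective decrease = 0.5 * g^T H^(-1) g = 7.2931


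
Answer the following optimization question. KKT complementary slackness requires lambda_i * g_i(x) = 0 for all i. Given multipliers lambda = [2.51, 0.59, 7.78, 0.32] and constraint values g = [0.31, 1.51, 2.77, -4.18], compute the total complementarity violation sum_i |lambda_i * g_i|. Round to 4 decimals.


KKT complementary slackness check:
lambda_1 * g_1 = 2.51 * 0.31 = 0.7781
lambda_2 * g_2 = 0.59 * 1.51 = 0.8909
lambda_3 * g_3 = 7.78 * 2.77 = 21.5506
lambda_4 * g_4 = 0.32 * -4.18 = -1.3376
Total violation = 0.7781 + 0.8909 + 21.5506 + 1.3376 = 24.5572


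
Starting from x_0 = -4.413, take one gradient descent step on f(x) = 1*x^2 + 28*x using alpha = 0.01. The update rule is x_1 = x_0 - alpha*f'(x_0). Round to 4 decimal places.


We compute the gradient at x_0 and apply the update.
f'(x) = 2*x + 28
f'(-4.413) = 2*-4.413 + 28 = 19.174
x_1 = -4.413 - 0.01*19.174 = -4.6047


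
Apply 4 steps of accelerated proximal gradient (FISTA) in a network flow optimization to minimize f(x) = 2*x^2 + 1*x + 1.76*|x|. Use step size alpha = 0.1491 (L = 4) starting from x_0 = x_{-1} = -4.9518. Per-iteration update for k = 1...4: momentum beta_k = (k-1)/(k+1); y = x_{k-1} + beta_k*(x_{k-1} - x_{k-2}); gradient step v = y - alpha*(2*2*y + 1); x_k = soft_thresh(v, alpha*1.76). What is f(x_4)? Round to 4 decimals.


FISTA on f(x) = 2*x^2 + 1*x + 1.76*|x|
L = 4, alpha = 0.1491
Iteration 1: beta = 0.0, y = -4.9518 + 0.0*(-4.9518 + 4.9518) = -4.9518
  grad(y) = -18.8072, v = y - alpha*grad = -2.1476
  prox(v) = soft_thresh(-2.1476, 0.2624) = -1.8852
Iteration 2: beta = 0.3333, y = -1.8852 + 0.3333*(-1.8852 + 4.9518) = -0.863
  grad(y) = -2.4522, v = y - alpha*grad = -0.4974
  prox(v) = soft_thresh(-0.4974, 0.2624) = -0.235
Iteration 3: beta = 0.5, y = -0.235 + 0.5*(-0.235 + 1.8852) = 0.5901
  grad(y) = 3.3604, v = y - alpha*grad = 0.0891
  prox(v) = soft_thresh(0.0891, 0.2624) = 0.0
Iteration 4: beta = 0.6, y = 0.0 + 0.6*(0.0 + 0.235) = 0.141
  grad(y) = 1.564, v = y - alpha*grad = -0.0922
  prox(v) = soft_thresh(-0.0922, 0.2624) = 0.0
f(x_4) = 2*0.0^2 + 1*0.0 + 1.76*|0.0| = 0.0


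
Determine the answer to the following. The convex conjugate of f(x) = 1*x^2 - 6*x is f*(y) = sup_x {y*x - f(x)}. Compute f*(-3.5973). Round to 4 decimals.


f*(y) = sup_x {y*x - a*x^2 - b*x} = sup_x {(y-b)*x - a*x^2}
FOC: (y - b) - 2a*x = 0 => x* = (y - b)/(2a)
x* = (-3.5973 + 6)/(2*1) = 1.2014
f*(-3.5973) = (y-b)^2/(4a) = (-3.5973 + 6)^2/(4*1)
= 5.773/4 = 1.4432


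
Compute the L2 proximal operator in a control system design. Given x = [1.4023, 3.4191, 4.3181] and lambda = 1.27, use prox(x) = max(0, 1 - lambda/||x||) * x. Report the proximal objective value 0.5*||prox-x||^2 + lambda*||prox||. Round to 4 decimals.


Step 1: Compute ||x||.
||x|| = 5.6835
Step 2: Compute scaling factor.
scale = max(0, 1 - 1.27/5.6835) = 0.7765
Step 3: prox(x) = [1.089, 2.6551, 3.3532]
||prox(x)|| = 4.4135
Step 4: Proximal objective.
0.5*||prox-x||^2 = 0.8065
lambda*||prox|| = 5.6051
Total = 6.4117


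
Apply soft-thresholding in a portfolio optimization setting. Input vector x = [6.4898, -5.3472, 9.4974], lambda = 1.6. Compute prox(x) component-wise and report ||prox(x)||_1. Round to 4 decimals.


Soft-thresholding with lambda = 1.6:
prox(6.4898) = sign(6.4898)*max(|6.4898| - 1.6, 0) = 4.8898
prox(-5.3472) = sign(-5.3472)*max(|-5.3472| - 1.6, 0) = -3.7472
prox(9.4974) = sign(9.4974)*max(|9.4974| - 1.6, 0) = 7.8974
prox(x) = [4.8898, -3.7472, 7.8974]
||prox(x)||_1 = 4.8898 + 3.7472 + 7.8974 = 16.5344


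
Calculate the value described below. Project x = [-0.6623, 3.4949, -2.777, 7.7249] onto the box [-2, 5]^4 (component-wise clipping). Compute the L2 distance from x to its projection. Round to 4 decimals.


Project each component onto [-2, 5].
clip(-0.6623) = -0.6623, clip(3.4949) = 3.4949, clip(-2.777) = -2.0, clip(7.7249) = 5.0
Projection = [-0.6623, 3.4949, -2.0, 5.0]
Squared diffs: [0.0, 0.0, 0.6037, 7.4251]
Distance = sqrt(8.0288) = 2.8335


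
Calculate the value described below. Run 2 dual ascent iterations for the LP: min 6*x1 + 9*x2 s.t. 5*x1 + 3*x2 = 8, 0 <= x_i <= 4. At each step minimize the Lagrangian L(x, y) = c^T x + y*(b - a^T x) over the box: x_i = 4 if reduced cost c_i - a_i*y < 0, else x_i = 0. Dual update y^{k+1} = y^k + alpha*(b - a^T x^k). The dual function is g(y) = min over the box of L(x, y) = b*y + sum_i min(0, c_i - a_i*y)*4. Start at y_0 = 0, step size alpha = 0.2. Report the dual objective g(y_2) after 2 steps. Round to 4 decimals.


Dual ascent for LP: min 6*x1 + 9*x2, 5*x1 + 3*x2 = 8, 0 <= x_i <= 4
Step 1: y^k = 0.0, reduced costs: (6.0, 9.0)
  x^k = (0.0, 0.0), subgradient = b - a^T x = 8.0
  y^{k+1} = 0.0 + 0.2*8.0 = 1.6
Step 2: y^k = 1.6, reduced costs: (-2.0, 4.2)
  x^k = (4.0, 0.0), subgradient = b - a^T x = -12.0
  y^{k+1} = 1.6 + 0.2*-12.0 = -0.8
Dual objective at y_2 = -0.8: reduced costs (10.0, 11.4), box minimizer x = (0.0, 0.0)
g(y_2) = b*y + (c1 - a1*y)*x1 + (c2 - a2*y)*x2 = 8*(-0.8) + 10.0*0.0 + 11.4*0.0 = -6.4 + 0.0 + 0.0 = -6.4


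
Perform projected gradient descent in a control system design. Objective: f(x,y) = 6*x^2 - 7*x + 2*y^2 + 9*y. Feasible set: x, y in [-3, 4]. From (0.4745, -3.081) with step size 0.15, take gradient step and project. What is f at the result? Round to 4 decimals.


Step 1: Compute gradient at (0.4745, -3.081).
grad_x = 2*6*0.4745 - 7 = -1.306
grad_y = 2*2*-3.081 + 9 = -3.324
Step 2: Gradient step.
x_raw = 0.4745 - 0.15*-1.306 = 0.6704
y_raw = -3.081 - 0.15*-3.324 = -2.5824
Step 3: Project onto [-3, 4].
x_proj = clip(0.6704) = 0.6704
y_proj = clip(-2.5824) = -2.5824
Step 4: Evaluate f.
f(0.6704, -2.5824) = -11.9002


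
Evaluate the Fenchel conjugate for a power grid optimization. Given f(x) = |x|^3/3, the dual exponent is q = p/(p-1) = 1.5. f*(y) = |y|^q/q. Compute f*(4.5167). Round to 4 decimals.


The conjugate exponent q satisfies 1/p + 1/q = 1.
p = 3, so q = 3/(3 - 1) = 1.5
|y|^q = 4.5167^1.5 = 9.5991
f*(4.5167) = 9.5991 / 1.5 = 6.3994


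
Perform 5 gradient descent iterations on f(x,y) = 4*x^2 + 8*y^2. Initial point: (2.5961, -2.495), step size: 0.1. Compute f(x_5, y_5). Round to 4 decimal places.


Gradient descent on f(x,y) = 4*x^2 + 8*y^2.
Starting point: (2.5961, -2.495), alpha = 0.1
Step 1: grad_x = 2*4*2.5961 = 20.7688, grad_y = 2*8*-2.495 = -39.92
  x_1 = 2.5961 - 0.1*20.7688 = 0.5192
  y_1 = -2.495 - 0.1*-39.92 = 1.497
Step 2: grad_x = 2*4*0.5192 = 4.1538, grad_y = 2*8*1.497 = 23.952
  x_2 = 0.5192 - 0.1*4.1538 = 0.1038
  y_2 = 1.497 - 0.1*23.952 = -0.8982
Step 3: grad_x = 2*4*0.1038 = 0.8308, grad_y = 2*8*-0.8982 = -14.3712
  x_3 = 0.1038 - 0.1*0.8308 = 0.0208
  y_3 = -0.8982 - 0.1*-14.3712 = 0.5389
Step 4: grad_x = 2*4*0.0208 = 0.1662, grad_y = 2*8*0.5389 = 8.6227
  x_4 = 0.0208 - 0.1*0.1662 = 0.0042
  y_4 = 0.5389 - 0.1*8.6227 = -0.3234
Step 5: grad_x = 2*4*0.0042 = 0.0332, grad_y = 2*8*-0.3234 = -5.1736
  x_5 = 0.0042 - 0.1*0.0332 = 0.0008
  y_5 = -0.3234 - 0.1*-5.1736 = 0.194
f(0.0008, 0.194) = 4*0.0008^2 + 8*0.194^2 = 0.3011


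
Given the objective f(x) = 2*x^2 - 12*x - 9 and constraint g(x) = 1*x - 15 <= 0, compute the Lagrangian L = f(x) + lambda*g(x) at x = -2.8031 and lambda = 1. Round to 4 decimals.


Step 1: Evaluate f(x).
f(-2.8031) = 2*(-2.8031)^2 - 12*(-2.8031) - 9 = 40.3519
Step 2: Evaluate g(x).
g(-2.8031) = 1*-2.8031 - 15 = -17.8031
Step 3: Compute Lagrangian.
L = 40.3519 + 1*-17.8031 = 22.5488


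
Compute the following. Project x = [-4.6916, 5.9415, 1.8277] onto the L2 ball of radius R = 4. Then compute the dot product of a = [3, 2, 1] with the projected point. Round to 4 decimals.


Step 1: Compute ||x|| (intermediates to 6 decimals).
||x|| = sqrt((-4.6916)^2 + 5.9415^2 + 1.8277^2) = 7.788005
Step 2: Project.
Since ||x|| > R, scale = R/||x|| = 4/7.788005 = 0.51361, proj(x) = scale * x
proj(x) = [-2.409653, 3.051614, 0.938725]
Step 3: Dot product.
a^T * proj(x) = 3*(-2.409653) + 2*3.051614 + 1*0.938725 = -0.187


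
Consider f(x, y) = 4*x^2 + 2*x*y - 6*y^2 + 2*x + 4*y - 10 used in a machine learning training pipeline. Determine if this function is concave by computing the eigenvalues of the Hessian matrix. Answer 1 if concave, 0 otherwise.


The Hessian of f(x,y) = 4*x^2 + 2*x*y - 6*y^2 + 2*x + 4*y - 10 is:
H = [[8, 2], [2, -12]]
Trace = 8 - 12 = -4
Determinant = 8*-12 - (2)^2 = -100
Discriminant = (-4)^2 - 4*-100 = 416.0
Eigenvalues: lambda_1 = -12.198, lambda_2 = 8.198
The function is not concave.

0


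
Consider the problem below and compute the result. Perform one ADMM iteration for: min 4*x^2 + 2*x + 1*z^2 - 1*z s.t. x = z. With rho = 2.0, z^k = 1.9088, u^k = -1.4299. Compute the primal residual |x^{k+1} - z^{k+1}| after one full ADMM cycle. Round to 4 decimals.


ADMM iteration with rho = 2.0, z^k = 1.9088, u^k = -1.4299
Step 1: x-update.
Minimize 4*x^2 + 2*x + (2.0/2)*(x - 1.9088 - 1.4299)^2
FOC: (2*4 + 2.0)*x = -2 + 2.0*(1.9088 + 1.4299)
x^{k+1} = 0.4677
Step 2: z-update.
Minimize 1*z^2 - 1*z + (2.0/2)*(0.4677 - z - 1.4299)^2
FOC: (2*1 + 2.0)*z = 1 + 2.0*(0.4677 - 1.4299)
z^{k+1} = -0.2311
Step 3: u-update.
u^{k+1} = -1.4299 + 0.4677 + 0.2311 = -0.7311
Step 4: Primal residual = |0.4677 + 0.2311| = 0.6988


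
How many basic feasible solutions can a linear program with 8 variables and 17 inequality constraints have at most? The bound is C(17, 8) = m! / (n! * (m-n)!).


Each vertex corresponds to some choice of n active constraints out of m, so the number of vertices is at most C(m, n) = m! / (n!(m-n)!).
m = 17, n = 8
Numerator: 17 * 16 * 15 * 14 * 13 * 12 * 11 * 10
Denominator: 8! = 40320
C(17, 8) = 24310


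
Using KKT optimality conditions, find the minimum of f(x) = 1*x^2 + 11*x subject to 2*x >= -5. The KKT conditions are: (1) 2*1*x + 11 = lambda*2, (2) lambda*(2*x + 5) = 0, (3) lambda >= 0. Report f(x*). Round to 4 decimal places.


Step 1: Try lambda = 0 (constraint inactive).
x_unc = -11/(2*1) = -5.5
Check: 2*-5.5 = -11.0 < -5 -- violated!
Step 2: Constraint must be active: 2*x = -5
x* = -5/2 = -2.5
lambda = (2*1*(-2.5) + 11)/2 = 3.0
Step 3: Compute optimal value.
f(x*) = 1*(-2.5)^2 + 11*(-2.5) = -21.25


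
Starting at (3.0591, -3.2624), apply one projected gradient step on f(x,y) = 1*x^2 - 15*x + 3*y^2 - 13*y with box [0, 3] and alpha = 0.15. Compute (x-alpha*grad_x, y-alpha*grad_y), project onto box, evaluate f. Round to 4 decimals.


Step 1: Compute gradient at (3.0591, -3.2624).
grad_x = 2*1*3.0591 - 15 = -8.8818
grad_y = 2*3*-3.2624 - 13 = -32.5744
Step 2: Gradient step.
x_raw = 3.0591 - 0.15*-8.8818 = 4.3914
y_raw = -3.2624 - 0.15*-32.5744 = 1.6238
Step 3: Project onto [0, 3].
x_proj = clip(4.3914) = 3.0
y_proj = clip(1.6238) = 1.6238
Step 4: Evaluate f.
f(3.0, 1.6238) = -49.1991


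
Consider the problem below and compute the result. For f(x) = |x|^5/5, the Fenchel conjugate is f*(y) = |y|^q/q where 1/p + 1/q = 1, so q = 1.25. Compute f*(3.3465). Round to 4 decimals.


The conjugate exponent q satisfies 1/p + 1/q = 1.
p = 5, so q = 5/(5 - 1) = 1.25
|y|^q = 3.3465^1.25 = 4.5262
f*(3.3465) = 4.5262 / 1.25 = 3.621


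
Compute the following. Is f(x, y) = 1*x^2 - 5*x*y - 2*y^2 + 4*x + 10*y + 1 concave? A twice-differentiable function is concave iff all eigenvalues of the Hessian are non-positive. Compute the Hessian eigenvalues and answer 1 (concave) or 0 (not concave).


The Hessian of f(x,y) = 1*x^2 - 5*x*y - 2*y^2 + 4*x + 10*y + 1 is:
H = [[2, -5], [-5, -4]]
Trace = 2 - 4 = -2
Determinant = 2*-4 - (-5)^2 = -33
Discriminant = (-2)^2 - 4*-33 = 136.0
Eigenvalues: lambda_1 = -6.831, lambda_2 = 4.831
The function is not concave.

0


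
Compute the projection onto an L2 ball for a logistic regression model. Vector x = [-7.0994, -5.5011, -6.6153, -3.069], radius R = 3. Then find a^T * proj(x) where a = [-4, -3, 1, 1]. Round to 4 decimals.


Step 1: Compute ||x|| (intermediates to 6 decimals).
||x|| = sqrt((-7.0994)^2 + (-5.5011)^2 + (-6.6153)^2 + (-3.069)^2) = 11.56912
Step 2: Project.
Since ||x|| > R, scale = R/||x|| = 3/11.56912 = 0.259311, proj(x) = scale * x
proj(x) = [-1.840953, -1.426496, -1.71542, -0.795825]
Step 3: Dot product.
a^T * proj(x) = -4*(-1.840953) - 3*(-1.426496) + 1*(-1.71542) + 1*(-0.795825) = 9.1321


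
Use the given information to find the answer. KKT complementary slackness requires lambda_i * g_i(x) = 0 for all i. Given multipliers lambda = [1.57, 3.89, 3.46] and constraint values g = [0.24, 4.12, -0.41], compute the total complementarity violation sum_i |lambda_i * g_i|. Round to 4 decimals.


KKT complementary slackness check:
lambda_1 * g_1 = 1.57 * 0.24 = 0.3768
lambda_2 * g_2 = 3.89 * 4.12 = 16.0268
lambda_3 * g_3 = 3.46 * -0.41 = -1.4186
Total violation = 0.3768 + 16.0268 + 1.4186 = 17.8222


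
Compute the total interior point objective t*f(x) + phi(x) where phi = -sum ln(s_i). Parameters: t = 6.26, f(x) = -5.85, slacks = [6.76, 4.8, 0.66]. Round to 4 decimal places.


Step 1: Compute log-barrier.
ln values: [1.911, 1.5686, -0.4155]
phi = -(1.911 + 1.5686 - 0.4155) = -3.0641
Step 2: Compute augmented objective.
t*f(x) = 6.26*-5.85 = -36.621
Total = -36.621 - 3.0641 = -39.6851


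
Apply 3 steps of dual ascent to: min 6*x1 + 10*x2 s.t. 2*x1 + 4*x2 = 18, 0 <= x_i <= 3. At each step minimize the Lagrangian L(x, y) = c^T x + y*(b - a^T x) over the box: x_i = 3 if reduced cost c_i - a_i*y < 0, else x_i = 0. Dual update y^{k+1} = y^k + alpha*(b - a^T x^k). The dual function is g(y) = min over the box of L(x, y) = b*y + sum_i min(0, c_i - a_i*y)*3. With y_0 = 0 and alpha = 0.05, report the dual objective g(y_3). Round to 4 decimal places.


Dual ascent for LP: min 6*x1 + 10*x2, 2*x1 + 4*x2 = 18, 0 <= x_i <= 3
Step 1: y^k = 0.0, reduced costs: (6.0, 10.0)
  x^k = (0.0, 0.0), subgradient = b - a^T x = 18.0
  y^{k+1} = 0.0 + 0.05*18.0 = 0.9
Step 2: y^k = 0.9, reduced costs: (4.2, 6.4)
  x^k = (0.0, 0.0), subgradient = b - a^T x = 18.0
  y^{k+1} = 0.9 + 0.05*18.0 = 1.8
Step 3: y^k = 1.8, reduced costs: (2.4, 2.8)
  x^k = (0.0, 0.0), subgradient = b - a^T x = 18.0
  y^{k+1} = 1.8 + 0.05*18.0 = 2.7
Dual objective at y_3 = 2.7: reduced costs (0.6, -0.8), box minimizer x = (0.0, 3.0)
g(y_3) = b*y + (c1 - a1*y)*x1 + (c2 - a2*y)*x2 = 18*2.7 + 0.6*0.0 + (-0.8)*3.0 = 48.6 + 0.0 - 2.4 = 46.2


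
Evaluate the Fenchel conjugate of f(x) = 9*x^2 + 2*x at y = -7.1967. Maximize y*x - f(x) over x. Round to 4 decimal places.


f*(y) = sup_x {y*x - a*x^2 - b*x} = sup_x {(y-b)*x - a*x^2}
FOC: (y - b) - 2a*x = 0 => x* = (y - b)/(2a)
x* = (-7.1967 - 2)/(2*9) = -0.5109
f*(-7.1967) = (y-b)^2/(4a) = (-7.1967 - 2)^2/(4*9)
= 84.5793/36 = 2.3494


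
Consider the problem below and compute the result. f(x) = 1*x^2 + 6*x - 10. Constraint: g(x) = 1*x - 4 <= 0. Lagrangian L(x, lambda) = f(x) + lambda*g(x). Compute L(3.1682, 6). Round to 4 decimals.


Step 1: Evaluate f(x).
f(3.1682) = 1*3.1682^2 + 6*3.1682 - 10 = 19.0467
Step 2: Evaluate g(x).
g(3.1682) = 1*3.1682 - 4 = -0.8318
Step 3: Compute Lagrangian.
L = 19.0467 + 6*-0.8318 = 14.0559


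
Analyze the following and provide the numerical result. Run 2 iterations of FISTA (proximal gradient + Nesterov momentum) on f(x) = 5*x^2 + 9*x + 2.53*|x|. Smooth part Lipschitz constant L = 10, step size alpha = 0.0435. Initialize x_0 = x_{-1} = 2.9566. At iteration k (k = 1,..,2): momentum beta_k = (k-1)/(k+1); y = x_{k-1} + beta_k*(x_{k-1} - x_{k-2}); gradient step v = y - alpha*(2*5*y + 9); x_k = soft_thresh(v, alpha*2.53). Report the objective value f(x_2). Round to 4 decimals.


FISTA on f(x) = 5*x^2 + 9*x + 2.53*|x|
L = 10, alpha = 0.0435
Iteration 1: beta = 0.0, y = 2.9566 + 0.0*(2.9566 - 2.9566) = 2.9566
  grad(y) = 38.566, v = y - alpha*grad = 1.279
  prox(v) = soft_thresh(1.279, 0.1101) = 1.1689
Iteration 2: beta = 0.3333, y = 1.1689 + 0.3333*(1.1689 - 2.9566) = 0.573
  grad(y) = 14.7303, v = y - alpha*grad = -0.0677
  prox(v) = soft_thresh(-0.0677, 0.1101) = 0.0
f(x_2) = 5*0.0^2 + 9*0.0 + 2.53*|0.0| = 0.0


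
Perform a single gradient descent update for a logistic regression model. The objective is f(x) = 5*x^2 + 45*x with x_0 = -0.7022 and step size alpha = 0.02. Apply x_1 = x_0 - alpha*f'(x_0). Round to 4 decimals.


We compute the gradient at x_0 and apply the update.
f'(x) = 10*x + 45
f'(-0.7022) = 10*-0.7022 + 45 = 37.978
x_1 = -0.7022 - 0.02*37.978 = -1.4618


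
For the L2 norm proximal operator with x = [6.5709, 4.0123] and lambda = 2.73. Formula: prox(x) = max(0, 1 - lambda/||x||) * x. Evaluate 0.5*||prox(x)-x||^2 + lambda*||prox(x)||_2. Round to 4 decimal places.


Step 1: Compute ||x||.
||x|| = 7.699
Step 2: Compute scaling factor.
scale = max(0, 1 - 2.73/7.699) = 0.6454
Step 3: prox(x) = [4.2409, 2.5896]
||prox(x)|| = 4.969
Step 4: Proximal objective.
0.5*||prox-x||^2 = 3.7265
lambda*||prox|| = 13.5654
Total = 17.2919


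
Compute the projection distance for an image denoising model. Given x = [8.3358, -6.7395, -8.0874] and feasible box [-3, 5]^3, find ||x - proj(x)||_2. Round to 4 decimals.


Project each component onto [-3, 5].
clip(8.3358) = 5.0, clip(-6.7395) = -3.0, clip(-8.0874) = -3.0
Projection = [5.0, -3.0, -3.0]
Squared diffs: [11.1276, 13.9839, 25.8816]
Distance = sqrt(50.9931) = 7.1409


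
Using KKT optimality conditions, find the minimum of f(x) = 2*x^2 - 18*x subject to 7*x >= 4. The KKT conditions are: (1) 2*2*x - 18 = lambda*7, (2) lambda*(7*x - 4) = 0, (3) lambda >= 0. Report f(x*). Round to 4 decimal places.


Step 1: Try lambda = 0 (constraint inactive).
Stationarity: 2*2*x - 18 = 0
x* = 18/(2*2) = 4.5
Check constraint: 7*4.5 = 31.5 >= 4 -- satisfied.
Step 2: Compute optimal value.
f(x*) = 2*4.5^2 - 18*4.5 = -40.5


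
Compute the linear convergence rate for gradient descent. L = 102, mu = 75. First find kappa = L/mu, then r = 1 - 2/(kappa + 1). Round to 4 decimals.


Step 1: Compute the condition number.
kappa = L/mu = 102/75 = 1.36
Step 2: Compute the convergence rate.
r = 1 - 2/(kappa + 1) = 1 - 2*mu/(L + mu) = (L - mu)/(L + mu) = 27/177 = 0.1525


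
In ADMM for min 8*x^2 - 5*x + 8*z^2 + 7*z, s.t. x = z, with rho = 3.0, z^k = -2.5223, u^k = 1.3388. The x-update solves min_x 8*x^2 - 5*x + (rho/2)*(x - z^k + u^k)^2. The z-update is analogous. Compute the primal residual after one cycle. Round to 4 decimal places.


ADMM iteration with rho = 3.0, z^k = -2.5223, u^k = 1.3388
Step 1: x-update.
Minimize 8*x^2 - 5*x + (3.0/2)*(x + 2.5223 + 1.3388)^2
FOC: (2*8 + 3.0)*x = 5 + 3.0*(-2.5223 - 1.3388)
x^{k+1} = -0.3465
Step 2: z-update.
Minimize 8*z^2 + 7*z + (3.0/2)*(-0.3465 - z + 1.3388)^2
FOC: (2*8 + 3.0)*z = -7 + 3.0*(-0.3465 + 1.3388)
z^{k+1} = -0.2117
Step 3: u-update.
u^{k+1} = 1.3388 - 0.3465 + 0.2117 = 1.2041
Step 4: Primal residual = |-0.3465 + 0.2117| = 0.1347


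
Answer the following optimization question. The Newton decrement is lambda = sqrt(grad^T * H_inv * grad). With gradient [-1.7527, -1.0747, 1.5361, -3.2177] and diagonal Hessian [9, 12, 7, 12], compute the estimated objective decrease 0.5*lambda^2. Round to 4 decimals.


Step 1: H is diagonal, so H^(-1) * g = [-0.1947, -0.0896, 0.2194, -0.2681].
Step 2: g^T H^(-1) g = sum_i g_i^2 / H_ii
  = (-1.7527)^2/9 + (-1.0747)^2/12 + (1.5361)^2/7 + (-3.2177)^2/12
  = 0.3413 + 0.0962 + 0.3371 + 0.8628 = 1.6375
Step 3: Objective decrease = 0.5 * g^T H^(-1) g = 0.8187


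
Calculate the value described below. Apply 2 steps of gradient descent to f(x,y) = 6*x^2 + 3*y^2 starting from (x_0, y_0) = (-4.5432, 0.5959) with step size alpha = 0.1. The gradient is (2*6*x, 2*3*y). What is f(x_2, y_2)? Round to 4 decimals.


Gradient descent on f(x,y) = 6*x^2 + 3*y^2.
Starting point: (-4.5432, 0.5959), alpha = 0.1
Step 1: grad_x = 2*6*-4.5432 = -54.5184, grad_y = 2*3*0.5959 = 3.5754
  x_1 = -4.5432 - 0.1*-54.5184 = 0.9086
  y_1 = 0.5959 - 0.1*3.5754 = 0.2384
Step 2: grad_x = 2*6*0.9086 = 10.9037, grad_y = 2*3*0.2384 = 1.4302
  x_2 = 0.9086 - 0.1*10.9037 = -0.1817
  y_2 = 0.2384 - 0.1*1.4302 = 0.0953
f(-0.1817, 0.0953) = 6*(-0.1817)^2 + 3*0.0953^2 = 0.2254


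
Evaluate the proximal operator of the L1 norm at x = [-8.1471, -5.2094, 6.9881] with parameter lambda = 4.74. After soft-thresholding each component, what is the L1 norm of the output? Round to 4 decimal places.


Soft-thresholding with lambda = 4.74:
prox(-8.1471) = sign(-8.1471)*max(|-8.1471| - 4.74, 0) = -3.4071
prox(-5.2094) = sign(-5.2094)*max(|-5.2094| - 4.74, 0) = -0.4694
prox(6.9881) = sign(6.9881)*max(|6.9881| - 4.74, 0) = 2.2481
prox(x) = [-3.4071, -0.4694, 2.2481]
||prox(x)||_1 = 3.4071 + 0.4694 + 2.2481 = 6.1246


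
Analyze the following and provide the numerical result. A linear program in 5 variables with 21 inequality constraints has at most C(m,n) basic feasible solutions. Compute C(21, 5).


Each vertex corresponds to some choice of n active constraints out of m, so the number of vertices is at most C(m, n) = m! / (n!(m-n)!).
m = 21, n = 5
Numerator: 21 * 20 * 19 * 18 * 17
Denominator: 5! = 120
C(21, 5) = 20349


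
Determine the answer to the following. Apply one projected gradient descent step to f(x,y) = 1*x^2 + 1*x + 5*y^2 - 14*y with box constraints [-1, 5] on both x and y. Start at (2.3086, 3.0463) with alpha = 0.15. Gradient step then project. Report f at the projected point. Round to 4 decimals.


Step 1: Compute gradient at (2.3086, 3.0463).
grad_x = 2*1*2.3086 + 1 = 5.6172
grad_y = 2*5*3.0463 - 14 = 16.463
Step 2: Gradient step.
x_raw = 2.3086 - 0.15*5.6172 = 1.466
y_raw = 3.0463 - 0.15*16.463 = 0.5769
Step 3: Project onto [-1, 5].
x_proj = clip(1.466) = 1.466
y_proj = clip(0.5769) = 0.5769
Step 4: Evaluate f.
f(1.466, 0.5769) = -2.7969


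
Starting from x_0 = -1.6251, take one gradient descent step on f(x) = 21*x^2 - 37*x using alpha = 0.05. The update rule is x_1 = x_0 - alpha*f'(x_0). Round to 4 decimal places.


We compute the gradient at x_0 and apply the update.
f'(x) = 42*x - 37
f'(-1.6251) = 42*-1.6251 - 37 = -105.2542
x_1 = -1.6251 - 0.05*-105.2542 = 3.6376


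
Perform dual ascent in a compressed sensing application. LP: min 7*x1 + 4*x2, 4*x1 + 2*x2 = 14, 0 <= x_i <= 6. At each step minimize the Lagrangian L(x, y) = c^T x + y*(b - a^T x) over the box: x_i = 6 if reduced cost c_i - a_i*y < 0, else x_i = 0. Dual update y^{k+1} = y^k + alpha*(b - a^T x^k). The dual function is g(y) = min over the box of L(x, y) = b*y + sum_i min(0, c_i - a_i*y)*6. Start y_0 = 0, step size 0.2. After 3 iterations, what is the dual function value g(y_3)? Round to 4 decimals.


Dual ascent for LP: min 7*x1 + 4*x2, 4*x1 + 2*x2 = 14, 0 <= x_i <= 6
Step 1: y^k = 0.0, reduced costs: (7.0, 4.0)
  x^k = (0.0, 0.0), subgradient = b - a^T x = 14.0
  y^{k+1} = 0.0 + 0.2*14.0 = 2.8
Step 2: y^k = 2.8, reduced costs: (-4.2, -1.6)
  x^k = (6.0, 6.0), subgradient = b - a^T x = -22.0
  y^{k+1} = 2.8 + 0.2*-22.0 = -1.6
Step 3: y^k = -1.6, reduced costs: (13.4, 7.2)
  x^k = (0.0, 0.0), subgradient = b - a^T x = 14.0
  y^{k+1} = -1.6 + 0.2*14.0 = 1.2
Dual objective at y_3 = 1.2: reduced costs (2.2, 1.6), box minimizer x = (0.0, 0.0)
g(y_3) = b*y + (c1 - a1*y)*x1 + (c2 - a2*y)*x2 = 14*1.2 + 2.2*0.0 + 1.6*0.0 = 16.8 + 0.0 + 0.0 = 16.8


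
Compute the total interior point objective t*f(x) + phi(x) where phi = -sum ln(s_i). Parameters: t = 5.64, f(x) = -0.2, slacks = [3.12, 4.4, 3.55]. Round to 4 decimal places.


Step 1: Compute log-barrier.
ln values: [1.1378, 1.4816, 1.2669]
phi = -(1.1378 + 1.4816 + 1.2669) = -3.8864
Step 2: Compute augmented objective.
t*f(x) = 5.64*-0.2 = -1.128
Total = -1.128 - 3.8864 = -5.0144


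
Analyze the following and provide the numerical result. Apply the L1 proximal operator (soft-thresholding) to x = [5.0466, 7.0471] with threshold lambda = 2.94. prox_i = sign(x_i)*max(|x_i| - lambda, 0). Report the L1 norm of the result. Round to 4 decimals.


Soft-thresholding with lambda = 2.94:
prox(5.0466) = sign(5.0466)*max(|5.0466| - 2.94, 0) = 2.1066
prox(7.0471) = sign(7.0471)*max(|7.0471| - 2.94, 0) = 4.1071
prox(x) = [2.1066, 4.1071]
||prox(x)||_1 = 2.1066 + 4.1071 = 6.2137


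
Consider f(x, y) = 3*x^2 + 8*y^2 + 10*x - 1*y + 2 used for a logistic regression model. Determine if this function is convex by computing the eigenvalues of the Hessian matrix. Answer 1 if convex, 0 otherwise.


The Hessian of f(x,y) = 3*x^2 + 8*y^2 + 10*x - 1*y + 2 is:
H = [[6, 0], [0, 16]]
Trace = 6 + 16 = 22
Determinant = 6*16 - (0)^2 = 96
Discriminant = (22)^2 - 4*96 = 100.0
Eigenvalues: lambda_1 = 6.0, lambda_2 = 16.0
The function is convex.

1


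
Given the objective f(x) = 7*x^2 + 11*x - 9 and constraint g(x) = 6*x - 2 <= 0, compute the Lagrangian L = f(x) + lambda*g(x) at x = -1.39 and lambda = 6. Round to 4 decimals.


Step 1: Evaluate f(x).
f(-1.39) = 7*(-1.39)^2 + 11*(-1.39) - 9 = -10.7653
Step 2: Evaluate g(x).
g(-1.39) = 6*-1.39 - 2 = -10.34
Step 3: Compute Lagrangian.
L = -10.7653 + 6*-10.34 = -72.8053


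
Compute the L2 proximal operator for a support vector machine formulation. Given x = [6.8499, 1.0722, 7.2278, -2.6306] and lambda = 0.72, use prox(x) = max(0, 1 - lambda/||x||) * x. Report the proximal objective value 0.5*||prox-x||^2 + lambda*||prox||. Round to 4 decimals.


Step 1: Compute ||x||.
||x|| = 10.3553
Step 2: Compute scaling factor.
scale = max(0, 1 - 0.72/10.3553) = 0.9305
Step 3: prox(x) = [6.3736, 0.9977, 6.7253, -2.4477]
||prox(x)|| = 9.6353
Step 4: Proximal objective.
0.5*||prox-x||^2 = 0.2592
lambda*||prox|| = 6.9374
Total = 7.1966


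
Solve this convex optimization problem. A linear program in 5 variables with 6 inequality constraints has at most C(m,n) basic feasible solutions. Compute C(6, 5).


Each vertex corresponds to some choice of n active constraints out of m, so the number of vertices is at most C(m, n) = m! / (n!(m-n)!).
m = 6, n = 5
Numerator: 6 * 5 * 4 * 3 * 2
Denominator: 5! = 120
C(6, 5) = 6


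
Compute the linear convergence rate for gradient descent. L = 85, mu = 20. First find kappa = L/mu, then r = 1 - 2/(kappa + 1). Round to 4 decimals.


Step 1: Compute the condition number.
kappa = L/mu = 85/20 = 4.25
Step 2: Compute the convergence rate.
r = 1 - 2/(kappa + 1) = 1 - 2*mu/(L + mu) = (L - mu)/(L + mu) = 65/105 = 0.619


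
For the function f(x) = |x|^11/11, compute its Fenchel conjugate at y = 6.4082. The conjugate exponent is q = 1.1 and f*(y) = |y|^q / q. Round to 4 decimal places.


The conjugate exponent q satisfies 1/p + 1/q = 1.
p = 11, so q = 11/(11 - 1) = 1.1
|y|^q = 6.4082^1.1 = 7.7163
f*(6.4082) = 7.7163 / 1.1 = 7.0148


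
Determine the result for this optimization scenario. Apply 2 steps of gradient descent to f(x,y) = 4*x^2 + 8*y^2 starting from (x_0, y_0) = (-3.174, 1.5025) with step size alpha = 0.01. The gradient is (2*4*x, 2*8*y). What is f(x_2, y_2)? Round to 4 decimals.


Gradient descent on f(x,y) = 4*x^2 + 8*y^2.
Starting point: (-3.174, 1.5025), alpha = 0.01
Step 1: grad_x = 2*4*-3.174 = -25.392, grad_y = 2*8*1.5025 = 24.04
  x_1 = -3.174 - 0.01*-25.392 = -2.9201
  y_1 = 1.5025 - 0.01*24.04 = 1.2621
Step 2: grad_x = 2*4*-2.9201 = -23.3606, grad_y = 2*8*1.2621 = 20.1936
  x_2 = -2.9201 - 0.01*-23.3606 = -2.6865
  y_2 = 1.2621 - 0.01*20.1936 = 1.0602
f(-2.6865, 1.0602) = 4*(-2.6865)^2 + 8*1.0602^2 = 37.8601
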